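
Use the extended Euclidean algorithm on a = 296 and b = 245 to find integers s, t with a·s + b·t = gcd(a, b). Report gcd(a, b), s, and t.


Euclidean algorithm on (296, 245) — divide until remainder is 0:
  296 = 1 · 245 + 51
  245 = 4 · 51 + 41
  51 = 1 · 41 + 10
  41 = 4 · 10 + 1
  10 = 10 · 1 + 0
gcd(296, 245) = 1.
Track Bezout coefficients alongside the remainders: start with r₀ = 296 = a·1 + b·0 (s = 1, t = 0) and r₁ = 245 = a·0 + b·1 (s = 0, t = 1); each new remainder r_{k+1} = r_{k-1} − q_k·r_k inherits s_{k+1} = s_{k-1} − q_k·s_k, t_{k+1} = t_{k-1} − q_k·t_k, so r_k = a·s_k + b·t_k at every step:
  q = 1: r = 51, s = 1 − 1·0 = 1, t = 0 − 1·1 = -1  (check: 296·1 + 245·(-1) = 51)
  q = 4: r = 41, s = 0 − 4·1 = -4, t = 1 − 4·(-1) = 5  (check: 296·(-4) + 245·5 = 41)
  q = 1: r = 10, s = 1 − 1·(-4) = 5, t = -1 − 1·5 = -6  (check: 296·5 + 245·(-6) = 10)
  q = 4: r = 1, s = -4 − 4·5 = -24, t = 5 − 4·(-6) = 29  (check: 296·(-24) + 245·29 = 1)
The row with r = 1 (the gcd) gives the Bezout coefficients s = -24, t = 29.
Result: 296 · (-24) + 245 · (29) = 1.

gcd(296, 245) = 1; s = -24, t = 29 (check: 296·(-24) + 245·29 = 1).


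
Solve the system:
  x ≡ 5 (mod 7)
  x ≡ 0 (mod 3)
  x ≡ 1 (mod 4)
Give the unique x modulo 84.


Moduli 7, 3, 4 are pairwise coprime; by CRT there is a unique solution modulo M = 7 · 3 · 4 = 84.
Solve pairwise, accumulating the modulus:
  Start with x ≡ 5 (mod 7).
  Combine with x ≡ 0 (mod 3): since gcd(7, 3) = 1, we get a unique residue mod 21.
    Write x = 5 + 7·t and substitute into x ≡ 0 (mod 3): 7·t ≡ 0 − 5 = -5 (mod 3).
    Reduce coefficients mod 3: 1·t ≡ 1 (mod 3).
    So t ≡ 1 (mod 3).
    Then x = 5 + 7·1 = 12, valid modulo lcm(7, 3) = 21: x ≡ 12 (mod 21).
  Combine with x ≡ 1 (mod 4): since gcd(21, 4) = 1, we get a unique residue mod 84.
    Write x = 12 + 21·t and substitute into x ≡ 1 (mod 4): 21·t ≡ 1 − 12 = -11 (mod 4).
    Reduce coefficients mod 4: 1·t ≡ 1 (mod 4).
    So t ≡ 1 (mod 4).
    Then x = 12 + 21·1 = 33, valid modulo lcm(21, 4) = 84: x ≡ 33 (mod 84).
Verify: 33 mod 7 = 5 ✓, 33 mod 3 = 0 ✓, 33 mod 4 = 1 ✓.

x ≡ 33 (mod 84).


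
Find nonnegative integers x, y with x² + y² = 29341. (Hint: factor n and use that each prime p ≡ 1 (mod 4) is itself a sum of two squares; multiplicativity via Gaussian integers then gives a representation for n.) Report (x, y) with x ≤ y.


Step 1: Factor n = 29341 = 13 · 37 · 61.
Step 2: Check the mod-4 condition on each prime factor: 13 ≡ 1 (mod 4), exponent 1; 37 ≡ 1 (mod 4), exponent 1; 61 ≡ 1 (mod 4), exponent 1.
All primes ≡ 3 (mod 4) appear to even exponent (or don't appear), so by the two-squares theorem n IS expressible as a sum of two squares.
Step 3: Build a representation. Here n = 13 · 37 · 61 is a product of primes ≡ 1 (mod 4). Each prime p ≡ 1 (mod 4) is itself a sum of two squares; find a² by testing p − a² for a perfect square:
  13: 13 − 1² = 12, 13 − 2² = 9 = 3² ⇒ 13 = 2² + 3².
  37: 37 − 1² = 36 = 6² ⇒ 37 = 1² + 6².
  61: 61 − 1² = 60, 61 − 2² = 57, 61 − 3² = 52, 61 − 4² = 45, 61 − 5² = 36 = 6² ⇒ 61 = 5² + 6².
  Combine using the Brahmagupta–Fibonacci identity (a² + b²)(c² + d²) = (ac − bd)² + (ad + bc)² = (ac + bd)² + (ad − bc)²:
  13 · 37 = 481: from (2² + 3²)(1² + 6²), take (2·1 − 3·6, 2·6 + 3·1) = (2 − 18, 12 + 3) = (-16, 15); dropping signs (only squares matter) gives (16, 15); check 16² + 15² = 256 + 225 = 481 ✓.
  481 · 61 = 29341: from (16² + 15²)(5² + 6²), take (16·5 − 15·6, 16·6 + 15·5) = (80 − 90, 96 + 75) = (-10, 171); dropping signs (only squares matter) gives (10, 171); check 10² + 171² = 100 + 29241 = 29341 ✓.
Step 4: Order so x ≤ y and verify: 10² + 171² = 100 + 29241 = 29341 = n. ✓

n = 29341 = 10² + 171² (one valid representation with x ≤ y).


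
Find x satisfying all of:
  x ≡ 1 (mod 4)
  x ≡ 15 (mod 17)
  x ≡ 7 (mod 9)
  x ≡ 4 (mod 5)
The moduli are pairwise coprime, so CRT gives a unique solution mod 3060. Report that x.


Product of moduli M = 4 · 17 · 9 · 5 = 3060.
Merge one congruence at a time:
  Start: x ≡ 1 (mod 4).
  Combine with x ≡ 15 (mod 17); new modulus lcm = 68.
    Write x = 1 + 4·t and substitute into x ≡ 15 (mod 17): 4·t ≡ 15 − 1 = 14 (mod 17).
    The inverse of 4 mod 17 is 13 (since 4·13 = 52 = 3·17 + 1), so t ≡ 13·14 = 182 ≡ 12 (mod 17).
    Then x = 1 + 4·12 = 49, valid modulo lcm(4, 17) = 68: x ≡ 49 (mod 68).
  Combine with x ≡ 7 (mod 9); new modulus lcm = 612.
    Write x = 49 + 68·t and substitute into x ≡ 7 (mod 9): 68·t ≡ 7 − 49 = -42 (mod 9).
    Reduce coefficients mod 9: 5·t ≡ 3 (mod 9).
    The inverse of 5 mod 9 is 2 (since 5·2 = 10 = 1·9 + 1), so t ≡ 2·3 = 6 ≡ 6 (mod 9).
    Then x = 49 + 68·6 = 457, valid modulo lcm(68, 9) = 612: x ≡ 457 (mod 612).
  Combine with x ≡ 4 (mod 5); new modulus lcm = 3060.
    Write x = 457 + 612·t and substitute into x ≡ 4 (mod 5): 612·t ≡ 4 − 457 = -453 (mod 5).
    Reduce coefficients mod 5: 2·t ≡ 2 (mod 5).
    The inverse of 2 mod 5 is 3 (since 2·3 = 6 = 1·5 + 1), so t ≡ 3·2 = 6 ≡ 1 (mod 5).
    Then x = 457 + 612·1 = 1069, valid modulo lcm(612, 5) = 3060: x ≡ 1069 (mod 3060).
Verify against each original: 1069 mod 4 = 1, 1069 mod 17 = 15, 1069 mod 9 = 7, 1069 mod 5 = 4.

x ≡ 1069 (mod 3060).


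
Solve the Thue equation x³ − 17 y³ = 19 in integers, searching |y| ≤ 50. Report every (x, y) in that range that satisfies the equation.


The equation is x³ - 17y³ = 19. For fixed y, x³ = 17·y³ + 19, so a solution requires the RHS to be a perfect cube.
Strategy: iterate y from -50 to 50, compute RHS = 17·y³ + 19, and check whether it is a (positive or negative) perfect cube.
Check small values of y:
  y = 0: RHS = 19 is not a perfect cube.
  y = 1: RHS = 36 is not a perfect cube.
  y = -1: RHS = 2 is not a perfect cube.
  y = 2: RHS = 155 is not a perfect cube.
  y = -2: RHS = -117 is not a perfect cube.
  y = 3: RHS = 478 is not a perfect cube.
  y = -3: RHS = -440 is not a perfect cube.
Continuing the search up to |y| = 50 finds no solutions either.
No (x, y) in the scanned range satisfies the equation.

No integer solutions with |y| ≤ 50.


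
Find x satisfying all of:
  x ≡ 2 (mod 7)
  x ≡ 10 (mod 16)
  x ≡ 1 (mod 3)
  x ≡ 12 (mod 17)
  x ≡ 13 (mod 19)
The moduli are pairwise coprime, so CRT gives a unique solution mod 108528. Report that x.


Product of moduli M = 7 · 16 · 3 · 17 · 19 = 108528.
Merge one congruence at a time:
  Start: x ≡ 2 (mod 7).
  Combine with x ≡ 10 (mod 16); new modulus lcm = 112.
    Write x = 2 + 7·t and substitute into x ≡ 10 (mod 16): 7·t ≡ 10 − 2 = 8 (mod 16).
    The inverse of 7 mod 16 is 7 (since 7·7 = 49 = 3·16 + 1), so t ≡ 7·8 = 56 ≡ 8 (mod 16).
    Then x = 2 + 7·8 = 58, valid modulo lcm(7, 16) = 112: x ≡ 58 (mod 112).
  Combine with x ≡ 1 (mod 3); new modulus lcm = 336.
    Write x = 58 + 112·t and substitute into x ≡ 1 (mod 3): 112·t ≡ 1 − 58 = -57 (mod 3).
    Reduce coefficients mod 3: 1·t ≡ 0 (mod 3).
    So t ≡ 0 (mod 3).
    Then x = 58 + 112·0 = 58, valid modulo lcm(112, 3) = 336: x ≡ 58 (mod 336).
  Combine with x ≡ 12 (mod 17); new modulus lcm = 5712.
    Write x = 58 + 336·t and substitute into x ≡ 12 (mod 17): 336·t ≡ 12 − 58 = -46 (mod 17).
    Reduce coefficients mod 17: 13·t ≡ 5 (mod 17).
    The inverse of 13 mod 17 is 4 (since 13·4 = 52 = 3·17 + 1), so t ≡ 4·5 = 20 ≡ 3 (mod 17).
    Then x = 58 + 336·3 = 1066, valid modulo lcm(336, 17) = 5712: x ≡ 1066 (mod 5712).
  Combine with x ≡ 13 (mod 19); new modulus lcm = 108528.
    Write x = 1066 + 5712·t and substitute into x ≡ 13 (mod 19): 5712·t ≡ 13 − 1066 = -1053 (mod 19).
    Reduce coefficients mod 19: 12·t ≡ 11 (mod 19).
    The inverse of 12 mod 19 is 8 (since 12·8 = 96 = 5·19 + 1), so t ≡ 8·11 = 88 ≡ 12 (mod 19).
    Then x = 1066 + 5712·12 = 69610, valid modulo lcm(5712, 19) = 108528: x ≡ 69610 (mod 108528).
Verify against each original: 69610 mod 7 = 2, 69610 mod 16 = 10, 69610 mod 3 = 1, 69610 mod 17 = 12, 69610 mod 19 = 13.

x ≡ 69610 (mod 108528).


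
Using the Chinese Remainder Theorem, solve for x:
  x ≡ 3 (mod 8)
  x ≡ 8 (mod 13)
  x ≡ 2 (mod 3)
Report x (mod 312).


Moduli 8, 13, 3 are pairwise coprime; by CRT there is a unique solution modulo M = 8 · 13 · 3 = 312.
Solve pairwise, accumulating the modulus:
  Start with x ≡ 3 (mod 8).
  Combine with x ≡ 8 (mod 13): since gcd(8, 13) = 1, we get a unique residue mod 104.
    Write x = 3 + 8·t and substitute into x ≡ 8 (mod 13): 8·t ≡ 8 − 3 = 5 (mod 13).
    The inverse of 8 mod 13 is 5 (since 8·5 = 40 = 3·13 + 1), so t ≡ 5·5 = 25 ≡ 12 (mod 13).
    Then x = 3 + 8·12 = 99, valid modulo lcm(8, 13) = 104: x ≡ 99 (mod 104).
  Combine with x ≡ 2 (mod 3): since gcd(104, 3) = 1, we get a unique residue mod 312.
    Write x = 99 + 104·t and substitute into x ≡ 2 (mod 3): 104·t ≡ 2 − 99 = -97 (mod 3).
    Reduce coefficients mod 3: 2·t ≡ 2 (mod 3).
    The inverse of 2 mod 3 is 2 (since 2·2 = 4 = 1·3 + 1), so t ≡ 2·2 = 4 ≡ 1 (mod 3).
    Then x = 99 + 104·1 = 203, valid modulo lcm(104, 3) = 312: x ≡ 203 (mod 312).
Verify: 203 mod 8 = 3 ✓, 203 mod 13 = 8 ✓, 203 mod 3 = 2 ✓.

x ≡ 203 (mod 312).


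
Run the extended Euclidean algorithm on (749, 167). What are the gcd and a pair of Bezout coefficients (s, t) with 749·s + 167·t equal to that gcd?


Euclidean algorithm on (749, 167) — divide until remainder is 0:
  749 = 4 · 167 + 81
  167 = 2 · 81 + 5
  81 = 16 · 5 + 1
  5 = 5 · 1 + 0
gcd(749, 167) = 1.
Track Bezout coefficients alongside the remainders: start with r₀ = 749 = a·1 + b·0 (s = 1, t = 0) and r₁ = 167 = a·0 + b·1 (s = 0, t = 1); each new remainder r_{k+1} = r_{k-1} − q_k·r_k inherits s_{k+1} = s_{k-1} − q_k·s_k, t_{k+1} = t_{k-1} − q_k·t_k, so r_k = a·s_k + b·t_k at every step:
  q = 4: r = 81, s = 1 − 4·0 = 1, t = 0 − 4·1 = -4  (check: 749·1 + 167·(-4) = 81)
  q = 2: r = 5, s = 0 − 2·1 = -2, t = 1 − 2·(-4) = 9  (check: 749·(-2) + 167·9 = 5)
  q = 16: r = 1, s = 1 − 16·(-2) = 33, t = -4 − 16·9 = -148  (check: 749·33 + 167·(-148) = 1)
The row with r = 1 (the gcd) gives the Bezout coefficients s = 33, t = -148.
Result: 749 · (33) + 167 · (-148) = 1.

gcd(749, 167) = 1; s = 33, t = -148 (check: 749·33 + 167·(-148) = 1).


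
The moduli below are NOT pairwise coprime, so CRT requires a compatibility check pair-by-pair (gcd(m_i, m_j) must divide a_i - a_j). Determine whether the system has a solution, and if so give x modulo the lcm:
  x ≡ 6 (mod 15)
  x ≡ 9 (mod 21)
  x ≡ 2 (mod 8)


Moduli 15, 21, 8 are not pairwise coprime, so CRT works modulo lcm(m_i) when all pairwise compatibility conditions hold.
Pairwise compatibility: gcd(m_i, m_j) must divide a_i - a_j for every pair.
Merge one congruence at a time:
  Start: x ≡ 6 (mod 15).
  Combine with x ≡ 9 (mod 21): gcd(15, 21) = 3; 9 - 6 = 3, which IS divisible by 3, so compatible.
    Write x = 6 + 15·t and substitute into x ≡ 9 (mod 21): 15·t ≡ 9 − 6 = 3 (mod 21).
    Divide the congruence (and modulus) by g = 3: 5·t ≡ 1 (mod 7).
    The inverse of 5 mod 7 is 3 (since 5·3 = 15 = 2·7 + 1), so t ≡ 3·1 = 3 ≡ 3 (mod 7).
    Then x = 6 + 15·3 = 51, valid modulo lcm(15, 21) = 105: x ≡ 51 (mod 105).
  Combine with x ≡ 2 (mod 8): gcd(105, 8) = 1; 2 - 51 = -49, which IS divisible by 1, so compatible.
    Write x = 51 + 105·t and substitute into x ≡ 2 (mod 8): 105·t ≡ 2 − 51 = -49 (mod 8).
    Reduce coefficients mod 8: 1·t ≡ 7 (mod 8).
    So t ≡ 7 (mod 8).
    Then x = 51 + 105·7 = 786, valid modulo lcm(105, 8) = 840: x ≡ 786 (mod 840).
Verify: 786 mod 15 = 6, 786 mod 21 = 9, 786 mod 8 = 2.

x ≡ 786 (mod 840).


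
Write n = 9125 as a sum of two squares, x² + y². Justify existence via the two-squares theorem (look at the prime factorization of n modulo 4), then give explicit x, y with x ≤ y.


Step 1: Factor n = 9125 = 5^3 · 73.
Step 2: Check the mod-4 condition on each prime factor: 5 ≡ 1 (mod 4), exponent 3; 73 ≡ 1 (mod 4), exponent 1.
All primes ≡ 3 (mod 4) appear to even exponent (or don't appear), so by the two-squares theorem n IS expressible as a sum of two squares.
Step 3: Build a representation. Group n = k² · m with k = 5 and m = 5 · 73 = 365 (a product of primes ≡ 1 (mod 4)); a representation of m scales to one of n via (k·x)² + (k·y)² = k²(x² + y²). Each prime p ≡ 1 (mod 4) is itself a sum of two squares; find a² by testing p − a² for a perfect square:
  5: 5 − 1² = 4 = 2² ⇒ 5 = 1² + 2².
  73: 73 − 1² = 72, 73 − 2² = 69, 73 − 3² = 64 = 8² ⇒ 73 = 3² + 8².
  Combine using the Brahmagupta–Fibonacci identity (a² + b²)(c² + d²) = (ac − bd)² + (ad + bc)² = (ac + bd)² + (ad − bc)²:
  5 · 73 = 365: from (1² + 2²)(3² + 8²), take (1·3 − 2·8, 1·8 + 2·3) = (3 − 16, 8 + 6) = (-13, 14); dropping signs (only squares matter) gives (13, 14); check 13² + 14² = 169 + 196 = 365 ✓.
  Scale by k = 5: (5·13, 5·14) = (65, 70).
Step 4: Order so x ≤ y and verify: 65² + 70² = 4225 + 4900 = 9125 = n. ✓

n = 9125 = 65² + 70² (one valid representation with x ≤ y).


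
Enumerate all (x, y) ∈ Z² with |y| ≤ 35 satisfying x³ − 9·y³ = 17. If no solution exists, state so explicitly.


The equation is x³ - 9y³ = 17. For fixed y, x³ = 9·y³ + 17, so a solution requires the RHS to be a perfect cube.
Strategy: iterate y from -35 to 35, compute RHS = 9·y³ + 17, and check whether it is a (positive or negative) perfect cube.
Check small values of y:
  y = 0: RHS = 17 is not a perfect cube.
  y = 1: RHS = 26 is not a perfect cube.
  y = -1: RHS = 8 = (2)³ ⇒ x = 2 works.
  y = 2: RHS = 89 is not a perfect cube.
  y = -2: RHS = -55 is not a perfect cube.
  y = 3: RHS = 260 is not a perfect cube.
  y = -3: RHS = -226 is not a perfect cube.
Continuing, at y = -25: RHS = -140608 = (-52)³ ⇒ x = -52 works.
Searching the remaining y in |y| ≤ 35 finds no further solutions.
Collected solutions: (2, -1), (-52, -25).

Solutions (with |y| ≤ 35): (2, -1), (-52, -25).


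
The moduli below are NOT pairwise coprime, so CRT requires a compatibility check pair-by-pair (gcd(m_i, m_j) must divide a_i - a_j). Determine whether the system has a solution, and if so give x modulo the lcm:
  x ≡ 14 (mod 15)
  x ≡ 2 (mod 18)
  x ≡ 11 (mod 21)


Moduli 15, 18, 21 are not pairwise coprime, so CRT works modulo lcm(m_i) when all pairwise compatibility conditions hold.
Pairwise compatibility: gcd(m_i, m_j) must divide a_i - a_j for every pair.
Merge one congruence at a time:
  Start: x ≡ 14 (mod 15).
  Combine with x ≡ 2 (mod 18): gcd(15, 18) = 3; 2 - 14 = -12, which IS divisible by 3, so compatible.
    Write x = 14 + 15·t and substitute into x ≡ 2 (mod 18): 15·t ≡ 2 − 14 = -12 (mod 18).
    Divide the congruence (and modulus) by g = 3: 5·t ≡ -4 (mod 6).
    Reduce coefficients mod 6: 5·t ≡ 2 (mod 6).
    The inverse of 5 mod 6 is 5 (since 5·5 = 25 = 4·6 + 1), so t ≡ 5·2 = 10 ≡ 4 (mod 6).
    Then x = 14 + 15·4 = 74, valid modulo lcm(15, 18) = 90: x ≡ 74 (mod 90).
  Combine with x ≡ 11 (mod 21): gcd(90, 21) = 3; 11 - 74 = -63, which IS divisible by 3, so compatible.
    Write x = 74 + 90·t and substitute into x ≡ 11 (mod 21): 90·t ≡ 11 − 74 = -63 (mod 21).
    Divide the congruence (and modulus) by g = 3: 30·t ≡ -21 (mod 7).
    Reduce coefficients mod 7: 2·t ≡ 0 (mod 7).
    The inverse of 2 mod 7 is 4 (since 2·4 = 8 = 1·7 + 1), so t ≡ 4·0 = 0 ≡ 0 (mod 7).
    Then x = 74 + 90·0 = 74, valid modulo lcm(90, 21) = 630: x ≡ 74 (mod 630).
Verify: 74 mod 15 = 14, 74 mod 18 = 2, 74 mod 21 = 11.

x ≡ 74 (mod 630).


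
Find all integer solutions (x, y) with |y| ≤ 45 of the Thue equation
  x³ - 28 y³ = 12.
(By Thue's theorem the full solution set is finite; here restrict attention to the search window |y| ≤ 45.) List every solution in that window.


The equation is x³ - 28y³ = 12. For fixed y, x³ = 28·y³ + 12, so a solution requires the RHS to be a perfect cube.
Strategy: iterate y from -45 to 45, compute RHS = 28·y³ + 12, and check whether it is a (positive or negative) perfect cube.
Check small values of y:
  y = 0: RHS = 12 is not a perfect cube.
  y = 1: RHS = 40 is not a perfect cube.
  y = -1: RHS = -16 is not a perfect cube.
  y = 2: RHS = 236 is not a perfect cube.
  y = -2: RHS = -212 is not a perfect cube.
  y = 3: RHS = 768 is not a perfect cube.
  y = -3: RHS = -744 is not a perfect cube.
Continuing the search up to |y| = 45 finds no solutions either.
No (x, y) in the scanned range satisfies the equation.

No integer solutions with |y| ≤ 45.


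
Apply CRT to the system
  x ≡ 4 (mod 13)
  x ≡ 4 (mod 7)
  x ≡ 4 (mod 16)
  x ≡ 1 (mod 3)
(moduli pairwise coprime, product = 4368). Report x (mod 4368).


Product of moduli M = 13 · 7 · 16 · 3 = 4368.
Merge one congruence at a time:
  Start: x ≡ 4 (mod 13).
  Combine with x ≡ 4 (mod 7); new modulus lcm = 91.
    Write x = 4 + 13·t and substitute into x ≡ 4 (mod 7): 13·t ≡ 4 − 4 = 0 (mod 7).
    Reduce coefficients mod 7: 6·t ≡ 0 (mod 7).
    The inverse of 6 mod 7 is 6 (since 6·6 = 36 = 5·7 + 1), so t ≡ 6·0 = 0 ≡ 0 (mod 7).
    Then x = 4 + 13·0 = 4, valid modulo lcm(13, 7) = 91: x ≡ 4 (mod 91).
  Combine with x ≡ 4 (mod 16); new modulus lcm = 1456.
    Write x = 4 + 91·t and substitute into x ≡ 4 (mod 16): 91·t ≡ 4 − 4 = 0 (mod 16).
    Reduce coefficients mod 16: 11·t ≡ 0 (mod 16).
    The inverse of 11 mod 16 is 3 (since 11·3 = 33 = 2·16 + 1), so t ≡ 3·0 = 0 ≡ 0 (mod 16).
    Then x = 4 + 91·0 = 4, valid modulo lcm(91, 16) = 1456: x ≡ 4 (mod 1456).
  Combine with x ≡ 1 (mod 3); new modulus lcm = 4368.
    Write x = 4 + 1456·t and substitute into x ≡ 1 (mod 3): 1456·t ≡ 1 − 4 = -3 (mod 3).
    Reduce coefficients mod 3: 1·t ≡ 0 (mod 3).
    So t ≡ 0 (mod 3).
    Then x = 4 + 1456·0 = 4, valid modulo lcm(1456, 3) = 4368: x ≡ 4 (mod 4368).
Verify against each original: 4 mod 13 = 4, 4 mod 7 = 4, 4 mod 16 = 4, 4 mod 3 = 1.

x ≡ 4 (mod 4368).


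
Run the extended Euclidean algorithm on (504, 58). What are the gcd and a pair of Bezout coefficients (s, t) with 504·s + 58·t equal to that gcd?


Euclidean algorithm on (504, 58) — divide until remainder is 0:
  504 = 8 · 58 + 40
  58 = 1 · 40 + 18
  40 = 2 · 18 + 4
  18 = 4 · 4 + 2
  4 = 2 · 2 + 0
gcd(504, 58) = 2.
Track Bezout coefficients alongside the remainders: start with r₀ = 504 = a·1 + b·0 (s = 1, t = 0) and r₁ = 58 = a·0 + b·1 (s = 0, t = 1); each new remainder r_{k+1} = r_{k-1} − q_k·r_k inherits s_{k+1} = s_{k-1} − q_k·s_k, t_{k+1} = t_{k-1} − q_k·t_k, so r_k = a·s_k + b·t_k at every step:
  q = 8: r = 40, s = 1 − 8·0 = 1, t = 0 − 8·1 = -8  (check: 504·1 + 58·(-8) = 40)
  q = 1: r = 18, s = 0 − 1·1 = -1, t = 1 − 1·(-8) = 9  (check: 504·(-1) + 58·9 = 18)
  q = 2: r = 4, s = 1 − 2·(-1) = 3, t = -8 − 2·9 = -26  (check: 504·3 + 58·(-26) = 4)
  q = 4: r = 2, s = -1 − 4·3 = -13, t = 9 − 4·(-26) = 113  (check: 504·(-13) + 58·113 = 2)
The row with r = 2 (the gcd) gives the Bezout coefficients s = -13, t = 113.
Result: 504 · (-13) + 58 · (113) = 2.

gcd(504, 58) = 2; s = -13, t = 113 (check: 504·(-13) + 58·113 = 2).


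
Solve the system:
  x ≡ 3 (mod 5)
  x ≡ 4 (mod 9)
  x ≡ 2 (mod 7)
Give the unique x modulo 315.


Moduli 5, 9, 7 are pairwise coprime; by CRT there is a unique solution modulo M = 5 · 9 · 7 = 315.
Solve pairwise, accumulating the modulus:
  Start with x ≡ 3 (mod 5).
  Combine with x ≡ 4 (mod 9): since gcd(5, 9) = 1, we get a unique residue mod 45.
    Write x = 3 + 5·t and substitute into x ≡ 4 (mod 9): 5·t ≡ 4 − 3 = 1 (mod 9).
    The inverse of 5 mod 9 is 2 (since 5·2 = 10 = 1·9 + 1), so t ≡ 2·1 = 2 ≡ 2 (mod 9).
    Then x = 3 + 5·2 = 13, valid modulo lcm(5, 9) = 45: x ≡ 13 (mod 45).
  Combine with x ≡ 2 (mod 7): since gcd(45, 7) = 1, we get a unique residue mod 315.
    Write x = 13 + 45·t and substitute into x ≡ 2 (mod 7): 45·t ≡ 2 − 13 = -11 (mod 7).
    Reduce coefficients mod 7: 3·t ≡ 3 (mod 7).
    The inverse of 3 mod 7 is 5 (since 3·5 = 15 = 2·7 + 1), so t ≡ 5·3 = 15 ≡ 1 (mod 7).
    Then x = 13 + 45·1 = 58, valid modulo lcm(45, 7) = 315: x ≡ 58 (mod 315).
Verify: 58 mod 5 = 3 ✓, 58 mod 9 = 4 ✓, 58 mod 7 = 2 ✓.

x ≡ 58 (mod 315).


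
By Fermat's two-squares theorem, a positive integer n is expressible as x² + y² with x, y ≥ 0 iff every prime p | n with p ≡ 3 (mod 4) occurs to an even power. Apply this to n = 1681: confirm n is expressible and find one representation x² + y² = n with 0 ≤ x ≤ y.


Step 1: Factor n = 1681 = 41^2.
Step 2: Check the mod-4 condition on each prime factor: 41 ≡ 1 (mod 4), exponent 2.
All primes ≡ 3 (mod 4) appear to even exponent (or don't appear), so by the two-squares theorem n IS expressible as a sum of two squares.
Step 3: Build a representation. Here n = 41 · 41 is a product of primes ≡ 1 (mod 4). Each prime p ≡ 1 (mod 4) is itself a sum of two squares; find a² by testing p − a² for a perfect square:
  41: 41 − 1² = 40, 41 − 2² = 37, 41 − 3² = 32, 41 − 4² = 25 = 5² ⇒ 41 = 4² + 5².
  Combine using the Brahmagupta–Fibonacci identity (a² + b²)(c² + d²) = (ac − bd)² + (ad + bc)² = (ac + bd)² + (ad − bc)²:
  41 · 41 = 1681: from (4² + 5²)(4² + 5²), take (4·4 − 5·5, 4·5 + 5·4) = (16 − 25, 20 + 20) = (-9, 40); dropping signs (only squares matter) gives (9, 40); check 9² + 40² = 81 + 1600 = 1681 ✓.
Step 4: Order so x ≤ y and verify: 9² + 40² = 81 + 1600 = 1681 = n. ✓

n = 1681 = 9² + 40² (one valid representation with x ≤ y).


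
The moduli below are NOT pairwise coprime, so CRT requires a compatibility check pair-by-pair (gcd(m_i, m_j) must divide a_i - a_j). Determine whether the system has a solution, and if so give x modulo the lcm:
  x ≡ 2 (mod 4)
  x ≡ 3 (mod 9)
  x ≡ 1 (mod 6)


Moduli 4, 9, 6 are not pairwise coprime, so CRT works modulo lcm(m_i) when all pairwise compatibility conditions hold.
Pairwise compatibility: gcd(m_i, m_j) must divide a_i - a_j for every pair.
Merge one congruence at a time:
  Start: x ≡ 2 (mod 4).
  Combine with x ≡ 3 (mod 9): gcd(4, 9) = 1; 3 - 2 = 1, which IS divisible by 1, so compatible.
    Write x = 2 + 4·t and substitute into x ≡ 3 (mod 9): 4·t ≡ 3 − 2 = 1 (mod 9).
    The inverse of 4 mod 9 is 7 (since 4·7 = 28 = 3·9 + 1), so t ≡ 7·1 = 7 ≡ 7 (mod 9).
    Then x = 2 + 4·7 = 30, valid modulo lcm(4, 9) = 36: x ≡ 30 (mod 36).
  Combine with x ≡ 1 (mod 6): gcd(36, 6) = 6, and 1 - 30 = -29 is NOT divisible by 6.
    ⇒ system is inconsistent (no integer solution).

No solution (the system is inconsistent).


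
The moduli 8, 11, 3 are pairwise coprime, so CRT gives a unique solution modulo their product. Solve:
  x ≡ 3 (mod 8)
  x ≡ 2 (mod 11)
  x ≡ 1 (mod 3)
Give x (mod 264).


Moduli 8, 11, 3 are pairwise coprime; by CRT there is a unique solution modulo M = 8 · 11 · 3 = 264.
Solve pairwise, accumulating the modulus:
  Start with x ≡ 3 (mod 8).
  Combine with x ≡ 2 (mod 11): since gcd(8, 11) = 1, we get a unique residue mod 88.
    Write x = 3 + 8·t and substitute into x ≡ 2 (mod 11): 8·t ≡ 2 − 3 = -1 (mod 11).
    Reduce coefficients mod 11: 8·t ≡ 10 (mod 11).
    The inverse of 8 mod 11 is 7 (since 8·7 = 56 = 5·11 + 1), so t ≡ 7·10 = 70 ≡ 4 (mod 11).
    Then x = 3 + 8·4 = 35, valid modulo lcm(8, 11) = 88: x ≡ 35 (mod 88).
  Combine with x ≡ 1 (mod 3): since gcd(88, 3) = 1, we get a unique residue mod 264.
    Write x = 35 + 88·t and substitute into x ≡ 1 (mod 3): 88·t ≡ 1 − 35 = -34 (mod 3).
    Reduce coefficients mod 3: 1·t ≡ 2 (mod 3).
    So t ≡ 2 (mod 3).
    Then x = 35 + 88·2 = 211, valid modulo lcm(88, 3) = 264: x ≡ 211 (mod 264).
Verify: 211 mod 8 = 3 ✓, 211 mod 11 = 2 ✓, 211 mod 3 = 1 ✓.

x ≡ 211 (mod 264).


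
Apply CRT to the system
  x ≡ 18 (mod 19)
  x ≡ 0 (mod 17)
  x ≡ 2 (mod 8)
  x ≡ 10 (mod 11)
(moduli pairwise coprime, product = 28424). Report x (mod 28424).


Product of moduli M = 19 · 17 · 8 · 11 = 28424.
Merge one congruence at a time:
  Start: x ≡ 18 (mod 19).
  Combine with x ≡ 0 (mod 17); new modulus lcm = 323.
    Write x = 18 + 19·t and substitute into x ≡ 0 (mod 17): 19·t ≡ 0 − 18 = -18 (mod 17).
    Reduce coefficients mod 17: 2·t ≡ 16 (mod 17).
    The inverse of 2 mod 17 is 9 (since 2·9 = 18 = 1·17 + 1), so t ≡ 9·16 = 144 ≡ 8 (mod 17).
    Then x = 18 + 19·8 = 170, valid modulo lcm(19, 17) = 323: x ≡ 170 (mod 323).
  Combine with x ≡ 2 (mod 8); new modulus lcm = 2584.
    Write x = 170 + 323·t and substitute into x ≡ 2 (mod 8): 323·t ≡ 2 − 170 = -168 (mod 8).
    Reduce coefficients mod 8: 3·t ≡ 0 (mod 8).
    The inverse of 3 mod 8 is 3 (since 3·3 = 9 = 1·8 + 1), so t ≡ 3·0 = 0 ≡ 0 (mod 8).
    Then x = 170 + 323·0 = 170, valid modulo lcm(323, 8) = 2584: x ≡ 170 (mod 2584).
  Combine with x ≡ 10 (mod 11); new modulus lcm = 28424.
    Write x = 170 + 2584·t and substitute into x ≡ 10 (mod 11): 2584·t ≡ 10 − 170 = -160 (mod 11).
    Reduce coefficients mod 11: 10·t ≡ 5 (mod 11).
    The inverse of 10 mod 11 is 10 (since 10·10 = 100 = 9·11 + 1), so t ≡ 10·5 = 50 ≡ 6 (mod 11).
    Then x = 170 + 2584·6 = 15674, valid modulo lcm(2584, 11) = 28424: x ≡ 15674 (mod 28424).
Verify against each original: 15674 mod 19 = 18, 15674 mod 17 = 0, 15674 mod 8 = 2, 15674 mod 11 = 10.

x ≡ 15674 (mod 28424).


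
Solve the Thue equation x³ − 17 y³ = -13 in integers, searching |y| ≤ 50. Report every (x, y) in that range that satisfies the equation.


The equation is x³ - 17y³ = -13. For fixed y, x³ = 17·y³ − 13, so a solution requires the RHS to be a perfect cube.
Strategy: iterate y from -50 to 50, compute RHS = 17·y³ − 13, and check whether it is a (positive or negative) perfect cube.
Check small values of y:
  y = 0: RHS = -13 is not a perfect cube.
  y = 1: RHS = 4 is not a perfect cube.
  y = -1: RHS = -30 is not a perfect cube.
  y = 2: RHS = 123 is not a perfect cube.
  y = -2: RHS = -149 is not a perfect cube.
  y = 3: RHS = 446 is not a perfect cube.
  y = -3: RHS = -472 is not a perfect cube.
Continuing the search up to |y| = 50 finds no solutions either.
No (x, y) in the scanned range satisfies the equation.

No integer solutions with |y| ≤ 50.


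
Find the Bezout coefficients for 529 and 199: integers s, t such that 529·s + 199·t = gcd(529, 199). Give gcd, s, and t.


Euclidean algorithm on (529, 199) — divide until remainder is 0:
  529 = 2 · 199 + 131
  199 = 1 · 131 + 68
  131 = 1 · 68 + 63
  68 = 1 · 63 + 5
  63 = 12 · 5 + 3
  5 = 1 · 3 + 2
  3 = 1 · 2 + 1
  2 = 2 · 1 + 0
gcd(529, 199) = 1.
Track Bezout coefficients alongside the remainders: start with r₀ = 529 = a·1 + b·0 (s = 1, t = 0) and r₁ = 199 = a·0 + b·1 (s = 0, t = 1); each new remainder r_{k+1} = r_{k-1} − q_k·r_k inherits s_{k+1} = s_{k-1} − q_k·s_k, t_{k+1} = t_{k-1} − q_k·t_k, so r_k = a·s_k + b·t_k at every step:
  q = 2: r = 131, s = 1 − 2·0 = 1, t = 0 − 2·1 = -2  (check: 529·1 + 199·(-2) = 131)
  q = 1: r = 68, s = 0 − 1·1 = -1, t = 1 − 1·(-2) = 3  (check: 529·(-1) + 199·3 = 68)
  q = 1: r = 63, s = 1 − 1·(-1) = 2, t = -2 − 1·3 = -5  (check: 529·2 + 199·(-5) = 63)
  q = 1: r = 5, s = -1 − 1·2 = -3, t = 3 − 1·(-5) = 8  (check: 529·(-3) + 199·8 = 5)
  q = 12: r = 3, s = 2 − 12·(-3) = 38, t = -5 − 12·8 = -101  (check: 529·38 + 199·(-101) = 3)
  q = 1: r = 2, s = -3 − 1·38 = -41, t = 8 − 1·(-101) = 109  (check: 529·(-41) + 199·109 = 2)
  q = 1: r = 1, s = 38 − 1·(-41) = 79, t = -101 − 1·109 = -210  (check: 529·79 + 199·(-210) = 1)
The row with r = 1 (the gcd) gives the Bezout coefficients s = 79, t = -210.
Result: 529 · (79) + 199 · (-210) = 1.

gcd(529, 199) = 1; s = 79, t = -210 (check: 529·79 + 199·(-210) = 1).


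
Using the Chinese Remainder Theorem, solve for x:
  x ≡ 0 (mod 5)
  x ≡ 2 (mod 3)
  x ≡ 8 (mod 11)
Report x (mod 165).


Moduli 5, 3, 11 are pairwise coprime; by CRT there is a unique solution modulo M = 5 · 3 · 11 = 165.
Solve pairwise, accumulating the modulus:
  Start with x ≡ 0 (mod 5).
  Combine with x ≡ 2 (mod 3): since gcd(5, 3) = 1, we get a unique residue mod 15.
    Write x = 0 + 5·t and substitute into x ≡ 2 (mod 3): 5·t ≡ 2 − 0 = 2 (mod 3).
    Reduce coefficients mod 3: 2·t ≡ 2 (mod 3).
    The inverse of 2 mod 3 is 2 (since 2·2 = 4 = 1·3 + 1), so t ≡ 2·2 = 4 ≡ 1 (mod 3).
    Then x = 0 + 5·1 = 5, valid modulo lcm(5, 3) = 15: x ≡ 5 (mod 15).
  Combine with x ≡ 8 (mod 11): since gcd(15, 11) = 1, we get a unique residue mod 165.
    Write x = 5 + 15·t and substitute into x ≡ 8 (mod 11): 15·t ≡ 8 − 5 = 3 (mod 11).
    Reduce coefficients mod 11: 4·t ≡ 3 (mod 11).
    The inverse of 4 mod 11 is 3 (since 4·3 = 12 = 1·11 + 1), so t ≡ 3·3 = 9 ≡ 9 (mod 11).
    Then x = 5 + 15·9 = 140, valid modulo lcm(15, 11) = 165: x ≡ 140 (mod 165).
Verify: 140 mod 5 = 0 ✓, 140 mod 3 = 2 ✓, 140 mod 11 = 8 ✓.

x ≡ 140 (mod 165).


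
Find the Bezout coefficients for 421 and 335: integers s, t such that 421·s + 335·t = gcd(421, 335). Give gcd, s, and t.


Euclidean algorithm on (421, 335) — divide until remainder is 0:
  421 = 1 · 335 + 86
  335 = 3 · 86 + 77
  86 = 1 · 77 + 9
  77 = 8 · 9 + 5
  9 = 1 · 5 + 4
  5 = 1 · 4 + 1
  4 = 4 · 1 + 0
gcd(421, 335) = 1.
Track Bezout coefficients alongside the remainders: start with r₀ = 421 = a·1 + b·0 (s = 1, t = 0) and r₁ = 335 = a·0 + b·1 (s = 0, t = 1); each new remainder r_{k+1} = r_{k-1} − q_k·r_k inherits s_{k+1} = s_{k-1} − q_k·s_k, t_{k+1} = t_{k-1} − q_k·t_k, so r_k = a·s_k + b·t_k at every step:
  q = 1: r = 86, s = 1 − 1·0 = 1, t = 0 − 1·1 = -1  (check: 421·1 + 335·(-1) = 86)
  q = 3: r = 77, s = 0 − 3·1 = -3, t = 1 − 3·(-1) = 4  (check: 421·(-3) + 335·4 = 77)
  q = 1: r = 9, s = 1 − 1·(-3) = 4, t = -1 − 1·4 = -5  (check: 421·4 + 335·(-5) = 9)
  q = 8: r = 5, s = -3 − 8·4 = -35, t = 4 − 8·(-5) = 44  (check: 421·(-35) + 335·44 = 5)
  q = 1: r = 4, s = 4 − 1·(-35) = 39, t = -5 − 1·44 = -49  (check: 421·39 + 335·(-49) = 4)
  q = 1: r = 1, s = -35 − 1·39 = -74, t = 44 − 1·(-49) = 93  (check: 421·(-74) + 335·93 = 1)
The row with r = 1 (the gcd) gives the Bezout coefficients s = -74, t = 93.
Result: 421 · (-74) + 335 · (93) = 1.

gcd(421, 335) = 1; s = -74, t = 93 (check: 421·(-74) + 335·93 = 1).


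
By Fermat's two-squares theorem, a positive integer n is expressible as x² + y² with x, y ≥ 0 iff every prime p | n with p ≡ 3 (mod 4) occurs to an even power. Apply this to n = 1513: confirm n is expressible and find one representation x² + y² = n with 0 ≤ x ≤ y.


Step 1: Factor n = 1513 = 17 · 89.
Step 2: Check the mod-4 condition on each prime factor: 17 ≡ 1 (mod 4), exponent 1; 89 ≡ 1 (mod 4), exponent 1.
All primes ≡ 3 (mod 4) appear to even exponent (or don't appear), so by the two-squares theorem n IS expressible as a sum of two squares.
Step 3: Build a representation. Here n = 17 · 89 is a product of primes ≡ 1 (mod 4). Each prime p ≡ 1 (mod 4) is itself a sum of two squares; find a² by testing p − a² for a perfect square:
  17: 17 − 1² = 16 = 4² ⇒ 17 = 1² + 4².
  89: 89 − 1² = 88, 89 − 2² = 85, 89 − 3² = 80, 89 − 4² = 73, 89 − 5² = 64 = 8² ⇒ 89 = 5² + 8².
  Combine using the Brahmagupta–Fibonacci identity (a² + b²)(c² + d²) = (ac − bd)² + (ad + bc)² = (ac + bd)² + (ad − bc)²:
  17 · 89 = 1513: from (1² + 4²)(5² + 8²), take (1·5 − 4·8, 1·8 + 4·5) = (5 − 32, 8 + 20) = (-27, 28); dropping signs (only squares matter) gives (27, 28); check 27² + 28² = 729 + 784 = 1513 ✓.
Step 4: Order so x ≤ y and verify: 27² + 28² = 729 + 784 = 1513 = n. ✓

n = 1513 = 27² + 28² (one valid representation with x ≤ y).


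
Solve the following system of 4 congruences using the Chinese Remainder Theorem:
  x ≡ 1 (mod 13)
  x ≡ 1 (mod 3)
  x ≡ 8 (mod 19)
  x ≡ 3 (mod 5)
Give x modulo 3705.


Product of moduli M = 13 · 3 · 19 · 5 = 3705.
Merge one congruence at a time:
  Start: x ≡ 1 (mod 13).
  Combine with x ≡ 1 (mod 3); new modulus lcm = 39.
    Write x = 1 + 13·t and substitute into x ≡ 1 (mod 3): 13·t ≡ 1 − 1 = 0 (mod 3).
    Reduce coefficients mod 3: 1·t ≡ 0 (mod 3).
    So t ≡ 0 (mod 3).
    Then x = 1 + 13·0 = 1, valid modulo lcm(13, 3) = 39: x ≡ 1 (mod 39).
  Combine with x ≡ 8 (mod 19); new modulus lcm = 741.
    Write x = 1 + 39·t and substitute into x ≡ 8 (mod 19): 39·t ≡ 8 − 1 = 7 (mod 19).
    Reduce coefficients mod 19: 1·t ≡ 7 (mod 19).
    So t ≡ 7 (mod 19).
    Then x = 1 + 39·7 = 274, valid modulo lcm(39, 19) = 741: x ≡ 274 (mod 741).
  Combine with x ≡ 3 (mod 5); new modulus lcm = 3705.
    Write x = 274 + 741·t and substitute into x ≡ 3 (mod 5): 741·t ≡ 3 − 274 = -271 (mod 5).
    Reduce coefficients mod 5: 1·t ≡ 4 (mod 5).
    So t ≡ 4 (mod 5).
    Then x = 274 + 741·4 = 3238, valid modulo lcm(741, 5) = 3705: x ≡ 3238 (mod 3705).
Verify against each original: 3238 mod 13 = 1, 3238 mod 3 = 1, 3238 mod 19 = 8, 3238 mod 5 = 3.

x ≡ 3238 (mod 3705).


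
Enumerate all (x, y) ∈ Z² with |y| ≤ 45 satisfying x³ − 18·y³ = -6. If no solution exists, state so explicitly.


The equation is x³ - 18y³ = -6. For fixed y, x³ = 18·y³ − 6, so a solution requires the RHS to be a perfect cube.
Strategy: iterate y from -45 to 45, compute RHS = 18·y³ − 6, and check whether it is a (positive or negative) perfect cube.
Check small values of y:
  y = 0: RHS = -6 is not a perfect cube.
  y = 1: RHS = 12 is not a perfect cube.
  y = -1: RHS = -24 is not a perfect cube.
  y = 2: RHS = 138 is not a perfect cube.
  y = -2: RHS = -150 is not a perfect cube.
  y = 3: RHS = 480 is not a perfect cube.
  y = -3: RHS = -492 is not a perfect cube.
Continuing the search up to |y| = 45 finds no solutions either.
No (x, y) in the scanned range satisfies the equation.

No integer solutions with |y| ≤ 45.


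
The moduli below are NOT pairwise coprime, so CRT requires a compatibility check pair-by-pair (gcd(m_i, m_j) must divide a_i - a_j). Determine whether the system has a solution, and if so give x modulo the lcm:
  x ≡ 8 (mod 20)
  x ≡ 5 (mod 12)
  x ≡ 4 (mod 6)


Moduli 20, 12, 6 are not pairwise coprime, so CRT works modulo lcm(m_i) when all pairwise compatibility conditions hold.
Pairwise compatibility: gcd(m_i, m_j) must divide a_i - a_j for every pair.
Merge one congruence at a time:
  Start: x ≡ 8 (mod 20).
  Combine with x ≡ 5 (mod 12): gcd(20, 12) = 4, and 5 - 8 = -3 is NOT divisible by 4.
    ⇒ system is inconsistent (no integer solution).

No solution (the system is inconsistent).


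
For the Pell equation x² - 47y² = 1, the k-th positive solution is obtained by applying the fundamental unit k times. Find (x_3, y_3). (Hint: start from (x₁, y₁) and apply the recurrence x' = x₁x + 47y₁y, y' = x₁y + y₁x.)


Step 1: Find the fundamental solution (x₁, y₁) of x² - 47y² = 1.
  Expand √47 as a continued fraction. a₀ = ⌊√47⌋ = 6; iterate m_{k+1} = d_k·a_k − m_k, d_{k+1} = (47 − m_{k+1}²)/d_k, a_{k+1} = ⌊(a₀ + m_{k+1})/d_{k+1}⌋ (starting m₀ = 0, d₀ = 1), with convergents p_k = a_k·p_{k-1} + p_{k-2}, q_k = a_k·q_{k-1} + q_{k-2} (p₋₁ = 1, q₋₁ = 0):
  k = 0: a₀ = 6; p₀/q₀ = 6/1; p₀² − 47·q₀² = 36 − 47 = -11.
  k = 1: m = 6, d = 11, a = ⌊(6 + 6)/11⌋ = 1; p/q = (1·6 + 1)/(1·1 + 0) = 7/1; p² − 47·q² = 49 − 47 = 2.
  k = 2: m = 5, d = 2, a = ⌊(6 + 5)/2⌋ = 5; p/q = (5·7 + 6)/(5·1 + 1) = 41/6; p² − 47·q² = 1681 − 1692 = -11.
  k = 3: m = 5, d = 11, a = ⌊(6 + 5)/11⌋ = 1; p/q = (1·41 + 7)/(1·6 + 1) = 48/7; p² − 47·q² = 2304 − 2303 = 1.
  The first convergent with p² − 47·q² = 1 gives the fundamental solution (x₁, y₁) = (48, 7).
Step 2: Apply the recurrence (x_{n+1}, y_{n+1}) = (x₁x_n + 47y₁y_n, x₁y_n + y₁x_n) repeatedly.
  From (x_1, y_1) = (48, 7): x_2 = 48·48 + 47·7·7 = 4607; y_2 = 48·7 + 7·48 = 672.
  From (x_2, y_2) = (4607, 672): x_3 = 48·4607 + 47·7·672 = 442224; y_3 = 48·672 + 7·4607 = 64505.
Step 3: Verify x_3² - 47·y_3² = 195562066176 - 195562066175 = 1 (should be 1). ✓

(x_1, y_1) = (48, 7); (x_3, y_3) = (442224, 64505).


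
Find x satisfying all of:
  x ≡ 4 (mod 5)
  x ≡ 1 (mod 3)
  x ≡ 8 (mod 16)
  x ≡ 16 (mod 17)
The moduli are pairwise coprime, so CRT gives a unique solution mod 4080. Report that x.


Product of moduli M = 5 · 3 · 16 · 17 = 4080.
Merge one congruence at a time:
  Start: x ≡ 4 (mod 5).
  Combine with x ≡ 1 (mod 3); new modulus lcm = 15.
    Write x = 4 + 5·t and substitute into x ≡ 1 (mod 3): 5·t ≡ 1 − 4 = -3 (mod 3).
    Reduce coefficients mod 3: 2·t ≡ 0 (mod 3).
    The inverse of 2 mod 3 is 2 (since 2·2 = 4 = 1·3 + 1), so t ≡ 2·0 = 0 ≡ 0 (mod 3).
    Then x = 4 + 5·0 = 4, valid modulo lcm(5, 3) = 15: x ≡ 4 (mod 15).
  Combine with x ≡ 8 (mod 16); new modulus lcm = 240.
    Write x = 4 + 15·t and substitute into x ≡ 8 (mod 16): 15·t ≡ 8 − 4 = 4 (mod 16).
    The inverse of 15 mod 16 is 15 (since 15·15 = 225 = 14·16 + 1), so t ≡ 15·4 = 60 ≡ 12 (mod 16).
    Then x = 4 + 15·12 = 184, valid modulo lcm(15, 16) = 240: x ≡ 184 (mod 240).
  Combine with x ≡ 16 (mod 17); new modulus lcm = 4080.
    Write x = 184 + 240·t and substitute into x ≡ 16 (mod 17): 240·t ≡ 16 − 184 = -168 (mod 17).
    Reduce coefficients mod 17: 2·t ≡ 2 (mod 17).
    The inverse of 2 mod 17 is 9 (since 2·9 = 18 = 1·17 + 1), so t ≡ 9·2 = 18 ≡ 1 (mod 17).
    Then x = 184 + 240·1 = 424, valid modulo lcm(240, 17) = 4080: x ≡ 424 (mod 4080).
Verify against each original: 424 mod 5 = 4, 424 mod 3 = 1, 424 mod 16 = 8, 424 mod 17 = 16.

x ≡ 424 (mod 4080).


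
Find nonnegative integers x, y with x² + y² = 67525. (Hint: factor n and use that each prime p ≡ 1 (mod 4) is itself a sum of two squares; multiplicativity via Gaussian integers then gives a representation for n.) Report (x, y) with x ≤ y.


Step 1: Factor n = 67525 = 5^2 · 37 · 73.
Step 2: Check the mod-4 condition on each prime factor: 5 ≡ 1 (mod 4), exponent 2; 37 ≡ 1 (mod 4), exponent 1; 73 ≡ 1 (mod 4), exponent 1.
All primes ≡ 3 (mod 4) appear to even exponent (or don't appear), so by the two-squares theorem n IS expressible as a sum of two squares.
Step 3: Build a representation. Group n = k² · m with k = 5 and m = 37 · 73 = 2701 (a product of primes ≡ 1 (mod 4)); a representation of m scales to one of n via (k·x)² + (k·y)² = k²(x² + y²). Each prime p ≡ 1 (mod 4) is itself a sum of two squares; find a² by testing p − a² for a perfect square:
  37: 37 − 1² = 36 = 6² ⇒ 37 = 1² + 6².
  73: 73 − 1² = 72, 73 − 2² = 69, 73 − 3² = 64 = 8² ⇒ 73 = 3² + 8².
  Combine using the Brahmagupta–Fibonacci identity (a² + b²)(c² + d²) = (ac − bd)² + (ad + bc)² = (ac + bd)² + (ad − bc)²:
  37 · 73 = 2701: from (1² + 6²)(3² + 8²), take (1·3 − 6·8, 1·8 + 6·3) = (3 − 48, 8 + 18) = (-45, 26); dropping signs (only squares matter) gives (45, 26); check 45² + 26² = 2025 + 676 = 2701 ✓.
  Scale by k = 5: (5·45, 5·26) = (225, 130).
Step 4: Order so x ≤ y and verify: 130² + 225² = 16900 + 50625 = 67525 = n. ✓

n = 67525 = 130² + 225² (one valid representation with x ≤ y).


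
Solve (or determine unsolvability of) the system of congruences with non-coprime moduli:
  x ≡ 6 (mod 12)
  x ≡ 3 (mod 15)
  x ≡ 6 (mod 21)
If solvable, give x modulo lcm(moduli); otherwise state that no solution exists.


Moduli 12, 15, 21 are not pairwise coprime, so CRT works modulo lcm(m_i) when all pairwise compatibility conditions hold.
Pairwise compatibility: gcd(m_i, m_j) must divide a_i - a_j for every pair.
Merge one congruence at a time:
  Start: x ≡ 6 (mod 12).
  Combine with x ≡ 3 (mod 15): gcd(12, 15) = 3; 3 - 6 = -3, which IS divisible by 3, so compatible.
    Write x = 6 + 12·t and substitute into x ≡ 3 (mod 15): 12·t ≡ 3 − 6 = -3 (mod 15).
    Divide the congruence (and modulus) by g = 3: 4·t ≡ -1 (mod 5).
    Reduce coefficients mod 5: 4·t ≡ 4 (mod 5).
    The inverse of 4 mod 5 is 4 (since 4·4 = 16 = 3·5 + 1), so t ≡ 4·4 = 16 ≡ 1 (mod 5).
    Then x = 6 + 12·1 = 18, valid modulo lcm(12, 15) = 60: x ≡ 18 (mod 60).
  Combine with x ≡ 6 (mod 21): gcd(60, 21) = 3; 6 - 18 = -12, which IS divisible by 3, so compatible.
    Write x = 18 + 60·t and substitute into x ≡ 6 (mod 21): 60·t ≡ 6 − 18 = -12 (mod 21).
    Divide the congruence (and modulus) by g = 3: 20·t ≡ -4 (mod 7).
    Reduce coefficients mod 7: 6·t ≡ 3 (mod 7).
    The inverse of 6 mod 7 is 6 (since 6·6 = 36 = 5·7 + 1), so t ≡ 6·3 = 18 ≡ 4 (mod 7).
    Then x = 18 + 60·4 = 258, valid modulo lcm(60, 21) = 420: x ≡ 258 (mod 420).
Verify: 258 mod 12 = 6, 258 mod 15 = 3, 258 mod 21 = 6.

x ≡ 258 (mod 420).
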